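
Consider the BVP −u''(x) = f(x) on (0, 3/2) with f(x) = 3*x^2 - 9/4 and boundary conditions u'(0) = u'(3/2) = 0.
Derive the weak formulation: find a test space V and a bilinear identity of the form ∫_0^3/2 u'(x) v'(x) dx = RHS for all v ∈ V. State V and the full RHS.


V = H^1(0, 3/2) (no boundary constraint on v; u is determined up to an additive constant); weak form: ∫_0^3/2 u'v' dx = ∫_0^3/2 (3*x^2 - 9/4) v dx for all v ∈ V.

Multiply both sides by a test function v and integrate from 0 to 3/2:
  ∫_0^3/2 −u''(x) v(x) dx = ∫_0^3/2 f(x) v(x) dx.
Integrate the LHS by parts once:
  ∫_0^3/2 −u'' v dx = −[u'(x) v(x)]_0^3/2 + ∫_0^3/2 u'(x) v'(x) dx.
Thus ∫_0^3/2 u'(x) v'(x) dx = ∫_0^3/2 f(x) v(x) dx + [u'(x) v(x)]_0^3/2.
Choose V so that boundary terms are either known or forced to vanish.
u has homogeneous Neumann: u'(0) = u'(3/2) = 0. So [u' v]_0^3/2 = 0·v(3/2) − 0·v(0) = 0 for any v; take V = H^1(0, 3/2).
Weak formulation: find u (satisfying any essential BC) such that ∫_0^3/2 u'(x) v'(x) dx = ∫_0^3/2 f v dx for all v ∈ V (homogeneous Neumann, so boundary terms vanish).
Substituting f(x) = 3*x^2 - 9/4, the right-hand side is ∫_0^3/2 (3*x^2 - 9/4) v dx.
Compatibility check (pure Neumann): taking v ≡ 1 ∈ V gives 0 = ∫_0^3/2 f dx + (0) − (0), i.e. ∫_0^3/2 f dx must equal u'(0) − u'(3/2) = 0. Indeed ∫_0^3/2 (3*x^2 - 9/4) dx = 0, so the data are compatible. The solution is then unique only up to an additive constant (fix it e.g. by requiring ∫_0^3/2 u dx = 0).


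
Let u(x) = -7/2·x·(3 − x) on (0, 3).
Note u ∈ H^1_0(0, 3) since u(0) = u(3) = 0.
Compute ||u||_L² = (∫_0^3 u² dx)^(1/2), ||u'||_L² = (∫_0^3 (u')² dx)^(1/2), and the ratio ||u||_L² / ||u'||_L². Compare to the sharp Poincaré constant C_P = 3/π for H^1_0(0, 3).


||u||_L² / ||u'||_L² = 3*sqrt(10)/10 < C_P = 3/π.

u(x) = -7/2·x·(3 − x), so u'(x) = 7*x - 21/2.
u(x) = -7/2·x·(3 − x) vanishes at x = 0 and x = 3, so u ∈ H^1_0(0, 3). Differentiate via the product rule and integrate the resulting polynomials term by term.
  ∫_0^3 u² dx = ∫_0^3 (49*x^4/4 - 147*x^3/2 + 441*x^2/4) dx. Term by term:
    ∫_0^3 49*x^4/4 dx = 11907/20;  ∫_0^3 -147*x^3/2 dx = -11907/8;  ∫_0^3 441*x^2/4 dx = 3969/4.
  Sum: 11907/20 − 11907/8 + 3969/4 = 3969/40.
  ∫_0^3 (u')² dx = ∫_0^3 (49*x^2 - 147*x + 441/4) dx. Term by term:
    ∫_0^3 49*x^2 dx = 441;  ∫_0^3 -147*x dx = -1323/2;  ∫_0^3 441/4 dx = 1323/4.
  Sum: 441 − 1323/2 + 1323/4 = 441/4.
∫_0^3 u² dx = 3969/40, so ||u||_L² = 63*sqrt(10)/20.
∫_0^3 (u')² dx = 441/4, so ||u'||_L² = 21/2.
Ratio ||u||_L² / ||u'||_L² = 3*sqrt(10)/10.
Sharp Poincaré constant on H^1_0(0, 3) is C_P = L/π = 3/π, achieved by sin(π/3·x).
A polynomial bump cannot attain the sharp Poincaré constant (only the first sine eigenfunction does), so the ratio is strictly less than C_P, consistent with ||u||_L² ≤ C_P ||u'||_L².


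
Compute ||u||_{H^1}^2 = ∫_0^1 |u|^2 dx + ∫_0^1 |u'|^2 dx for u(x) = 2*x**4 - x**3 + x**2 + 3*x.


||u||_{H^1}^2 = 10868/315

The H^1 norm (squared) on an interval (0, L) is
  ||u||_{H^1}^2 = ∫_0^L u(x)^2 dx + ∫_0^L u'(x)^2 dx.
Compute u'(x) = 8*x**3 - 3*x**2 + 2*x + 3.
Then u(x)^2 = 4*x**8 - 4*x**7 + 5*x**6 + 10*x**5 - 5*x**4 + 6*x**3 + 9*x**2 and u'(x)^2 = 64*x**6 - 48*x**5 + 41*x**4 + 36*x**3 - 14*x**2 + 12*x + 9.
Integrate each monomial from 0 to 1 using ∫_0^1 c·x^n dx = c·1^(n+1)/(n+1):
  ∫_0^1 u(x)^2 dx = ∫_0^1 (4*x^8 - 4*x^7 + 5*x^6 + 10*x^5 - 5*x^4 + 6*x^3 + 9*x^2) dx. Term by term:
    ∫_0^1 4*x^8 dx = 4/9;  ∫_0^1 -4*x^7 dx = -1/2;  ∫_0^1 5*x^6 dx = 5/7;
    ∫_0^1 10*x^5 dx = 5/3;  ∫_0^1 -5*x^4 dx = -1;  ∫_0^1 6*x^3 dx = 3/2;
    ∫_0^1 9*x^2 dx = 3.
  Sum: 4/9 − 1/2 + 5/7 + 5/3 − 1 + 3/2 + 3 = 367/63.
  ∫_0^1 u'(x)^2 dx = ∫_0^1 (64*x^6 - 48*x^5 + 41*x^4 + 36*x^3 - 14*x^2 + 12*x + 9) dx. Term by term:
    ∫_0^1 64*x^6 dx = 64/7;  ∫_0^1 -48*x^5 dx = -8;  ∫_0^1 41*x^4 dx = 41/5;
    ∫_0^1 36*x^3 dx = 9;  ∫_0^1 -14*x^2 dx = -14/3;  ∫_0^1 12*x dx = 6;
    ∫_0^1 9 dx = 9.
  Sum: 64/7 − 8 + 41/5 + 9 − 14/3 + 6 + 9 = 3011/105.
Adding: ||u||_{H^1}^2 = 367/63 + 3011/105 = 10868/315.


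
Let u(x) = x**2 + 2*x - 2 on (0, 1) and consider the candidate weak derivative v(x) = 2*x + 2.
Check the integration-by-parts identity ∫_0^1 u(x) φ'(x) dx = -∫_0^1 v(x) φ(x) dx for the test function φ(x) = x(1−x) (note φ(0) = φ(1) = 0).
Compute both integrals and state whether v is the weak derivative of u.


LHS = -1/2, RHS = -1/2. Yes, v = u' weakly.

u(x) = x**2 + 2*x - 2, classical derivative u'(x) = 2*x + 2.
φ(x) = x(1−x), so φ'(x) = 1 - 2*x.
Note φ(0) = φ(1) = 0, so the boundary term u·φ vanishes.
LHS = ∫_0^1 u(x) φ'(x) dx = ∫_0^1 (-2*x^3 - 3*x^2 + 6*x - 2) dx. Term by term:
  ∫_0^1 -2*x^3 dx = -1/2;  ∫_0^1 -3*x^2 dx = -1;  ∫_0^1 6*x dx = 3;
  ∫_0^1 -2 dx = -2.
Sum: -1/2 − 1 + 3 − 2 = -1/2.
So LHS = -1/2.
∫_0^1 v(x) φ(x) dx = ∫_0^1 (-2*x^3 + 2*x) dx. Term by term:
  ∫_0^1 -2*x^3 dx = -1/2;  ∫_0^1 2*x dx = 1.
Sum: -1/2 + 1 = 1/2.
So RHS = -∫_0^1 v(x) φ(x) dx = -1/2.
LHS = RHS, so the identity holds for this test φ.
Moreover u is smooth here and v(x) = u'(x) = 2*x + 2 pointwise, so the identity holds for every test function. Hence v is the weak derivative of u.


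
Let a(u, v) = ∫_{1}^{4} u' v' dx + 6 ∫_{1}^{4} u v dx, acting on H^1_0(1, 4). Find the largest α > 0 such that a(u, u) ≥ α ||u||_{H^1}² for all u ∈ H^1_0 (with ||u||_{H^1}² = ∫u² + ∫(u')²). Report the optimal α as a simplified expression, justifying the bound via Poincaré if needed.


α = 1

Coercivity of a(·,·) on H^1_0(1, 4) means a(u, u) ≥ α ||u||_{H^1}² for every u ∈ H^1_0.
The interval has length L = 3, and Poincaré/coercivity depend only on L. Here a(u, u) = ∫(u')² + (6)·∫u².
Here c = 6 ≥ 1, so a(u,u) = ∫(u')² + c∫u² ≥ ∫(u')² + ∫u² = ||u||_{H^1}², i.e. α = 1 works. No larger α is possible: a(u,u) ≥ α||u||_{H^1}² means (1−α)∫(u')² ≥ (α−c)∫u², and for the modes u_n = sin(nπ(x−x₀)/L) (x₀ the left endpoint) one has ∫u_n²/∫(u_n')² = (L/(nπ))² → 0, so a(u_n,u_n)/||u_n||_{H^1}² → 1. Hence the optimal constant is α = 1.
Therefore α = 1.


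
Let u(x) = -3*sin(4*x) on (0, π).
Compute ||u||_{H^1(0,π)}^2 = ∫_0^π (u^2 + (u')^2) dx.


||u||_{H^1(0,π)}^2 = 153*π/2

u'(x) = -12*cos(4*x).
Expand u² and (u')² and integrate term by term on (0, π), using: for integers n ≥ 1, ∫_0^π sin²(nx) dx = ∫_0^π cos²(nx) dx = π/2; for n ≠ n', ∫_0^π sin(nx)sin(n'x) dx = ∫_0^π cos(nx)cos(n'x) dx = 0; and by product-to-sum, ∫_0^π sin(nx)cos(n'x) dx = ½∫_0^π [sin((n+n')x) + sin((n−n')x)] dx, which is 0 when n+n' is even and 2n/(n²−n'²) when n+n' is odd (it need not vanish on (0, π)).
  u² squared terms: (-3)²·∫sin(4x)² dx = 9·π/2 = 9*π/2.
  So ∫_0^π u² dx = 9*π/2.
  (u')² squared terms: (-12)²·∫cos(4x)² dx = 144·π/2 = 72*π.
  So ∫_0^π (u')² dx = 72*π.
||u||_{H^1}^2 = (9*π/2) + (72*π) = 153*π/2.


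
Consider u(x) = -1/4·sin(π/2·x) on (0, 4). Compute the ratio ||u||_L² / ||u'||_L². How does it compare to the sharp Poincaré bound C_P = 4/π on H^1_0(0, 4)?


||u||_L² / ||u'||_L² = 2/π < C_P = 4/π.

u(x) = -1/4·sin(π/2·x), so u'(x) = -π*cos(π*x/2)/8.
Writing u(x) = A·sin(kπx/L) with A = -1/4 and k = 2, use ∫_0^L sin²(kπx/L) dx = L/2 and ∫_0^L cos²(kπx/L) dx = L/2.
u² = 1/16·sin²(π/2·x) and (u')² = π^2/64·cos²(π/2·x), and each of sin², cos² integrates to L/2 = 2 over (0, 4).
∫_0^4 u² dx = 1/8, so ||u||_L² = sqrt(2)/4.
∫_0^4 (u')² dx = π^2/32, so ||u'||_L² = sqrt(2)*π/8.
Ratio ||u||_L² / ||u'||_L² = 2/π.
Sharp Poincaré constant on H^1_0(0, 4) is C_P = L/π = 4/π, achieved by sin(π/4·x).
This is the k = 2 harmonic; the ratio L/(kπ) is strictly less than C_P = L/π, consistent with the sharp inequality ||u||_L² ≤ C_P ||u'||_L².


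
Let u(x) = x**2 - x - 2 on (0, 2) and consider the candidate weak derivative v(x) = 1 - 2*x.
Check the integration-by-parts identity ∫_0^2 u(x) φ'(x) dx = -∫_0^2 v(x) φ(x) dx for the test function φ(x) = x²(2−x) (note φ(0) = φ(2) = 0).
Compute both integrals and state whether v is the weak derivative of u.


LHS = -28/15, RHS = 28/15. No, v is not the weak derivative of u.

u(x) = x**2 - x - 2, classical derivative u'(x) = 2*x - 1.
φ(x) = x²(2−x), so φ'(x) = x*(4 - 3*x).
Note φ(0) = φ(2) = 0, so the boundary term u·φ vanishes.
LHS = ∫_0^2 u(x) φ'(x) dx = ∫_0^2 (-3*x^4 + 7*x^3 + 2*x^2 - 8*x) dx. Term by term:
  ∫_0^2 -3*x^4 dx = -96/5;  ∫_0^2 7*x^3 dx = 28;  ∫_0^2 2*x^2 dx = 16/3;
  ∫_0^2 -8*x dx = -16.
Sum: -96/5 + 28 + 16/3 − 16 = -28/15.
So LHS = -28/15.
∫_0^2 v(x) φ(x) dx = ∫_0^2 (2*x^4 - 5*x^3 + 2*x^2) dx. Term by term:
  ∫_0^2 2*x^4 dx = 64/5;  ∫_0^2 -5*x^3 dx = -20;  ∫_0^2 2*x^2 dx = 16/3.
Sum: 64/5 − 20 + 16/3 = -28/15.
So RHS = -∫_0^2 v(x) φ(x) dx = 28/15.
LHS − RHS = -56/15 ≠ 0, so the identity fails.
(For a valid weak derivative the identity must hold for EVERY test function, in particular this one. The failure shows v is NOT the weak derivative of u.)
Correct weak derivative would be u'(x) = 2*x - 1.


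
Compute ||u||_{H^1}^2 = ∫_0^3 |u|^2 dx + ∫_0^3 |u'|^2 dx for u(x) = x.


||u||_{H^1}^2 = 12

The H^1 norm (squared) on an interval (0, L) is
  ||u||_{H^1}^2 = ∫_0^L u(x)^2 dx + ∫_0^L u'(x)^2 dx.
Compute u'(x) = 1.
Then u(x)^2 = x**2 and u'(x)^2 = 1.
Integrate each monomial from 0 to 3 using ∫_0^3 c·x^n dx = c·3^(n+1)/(n+1):
  ∫_0^3 u(x)^2 dx = ∫_0^3 (x^2) dx. Term by term:
    ∫_0^3 x^2 dx = 9.
  ∫_0^3 u'(x)^2 dx = ∫_0^3 (1) dx. Term by term:
    ∫_0^3 1 dx = 3.
Adding: ||u||_{H^1}^2 = 9 + 3 = 12.


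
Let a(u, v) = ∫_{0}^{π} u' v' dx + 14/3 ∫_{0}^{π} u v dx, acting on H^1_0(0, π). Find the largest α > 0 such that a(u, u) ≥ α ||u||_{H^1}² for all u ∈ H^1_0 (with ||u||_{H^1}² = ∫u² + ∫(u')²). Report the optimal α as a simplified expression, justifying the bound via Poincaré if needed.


α = 1

Coercivity of a(·,·) on H^1_0(0, π) means a(u, u) ≥ α ||u||_{H^1}² for every u ∈ H^1_0.
The interval has length L = π, and Poincaré/coercivity depend only on L. Here a(u, u) = ∫(u')² + (14/3)·∫u².
Here c = 14/3 ≥ 1, so a(u,u) = ∫(u')² + c∫u² ≥ ∫(u')² + ∫u² = ||u||_{H^1}², i.e. α = 1 works. No larger α is possible: a(u,u) ≥ α||u||_{H^1}² means (1−α)∫(u')² ≥ (α−c)∫u², and for the modes u_n = sin(nπ(x−x₀)/L) (x₀ the left endpoint) one has ∫u_n²/∫(u_n')² = (L/(nπ))² → 0, so a(u_n,u_n)/||u_n||_{H^1}² → 1. Hence the optimal constant is α = 1.
Therefore α = 1.


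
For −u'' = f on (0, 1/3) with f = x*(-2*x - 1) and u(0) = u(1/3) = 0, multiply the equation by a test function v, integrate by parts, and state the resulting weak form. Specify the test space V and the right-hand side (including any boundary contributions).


V = H^1_0(0, 1/3) (so v(0) = v(1/3) = 0); weak form: ∫_0^1/3 u'v' dx = ∫_0^1/3 (x*(-2*x - 1)) v dx for all v ∈ V.

Multiply both sides by a test function v and integrate from 0 to 1/3:
  ∫_0^1/3 −u''(x) v(x) dx = ∫_0^1/3 f(x) v(x) dx.
Integrate the LHS by parts once:
  ∫_0^1/3 −u'' v dx = −[u'(x) v(x)]_0^1/3 + ∫_0^1/3 u'(x) v'(x) dx.
Thus ∫_0^1/3 u'(x) v'(x) dx = ∫_0^1/3 f(x) v(x) dx + [u'(x) v(x)]_0^1/3.
Choose V so that boundary terms are either known or forced to vanish.
u is Dirichlet: u(0) = u(1/3) = 0. Let V = H^1_0(0, 1/3); then v(0) = v(1/3) = 0, and [u' v]_0^1/3 = 0.
Weak formulation: find u (satisfying any essential BC) such that ∫_0^1/3 u'(x) v'(x) dx = ∫_0^1/3 f v dx for all v ∈ V.
Substituting f(x) = x*(-2*x - 1), the right-hand side is ∫_0^1/3 (x*(-2*x - 1)) v dx.


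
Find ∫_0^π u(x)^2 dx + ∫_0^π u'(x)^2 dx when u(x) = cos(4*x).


||u||_{H^1(0,π)}^2 = 17*π/2

u'(x) = -4*sin(4*x).
Expand u² and (u')² and integrate term by term on (0, π), using: for integers n ≥ 1, ∫_0^π sin²(nx) dx = ∫_0^π cos²(nx) dx = π/2; for n ≠ n', ∫_0^π sin(nx)sin(n'x) dx = ∫_0^π cos(nx)cos(n'x) dx = 0; and by product-to-sum, ∫_0^π sin(nx)cos(n'x) dx = ½∫_0^π [sin((n+n')x) + sin((n−n')x)] dx, which is 0 when n+n' is even and 2n/(n²−n'²) when n+n' is odd (it need not vanish on (0, π)).
  u² squared terms: (1)²·∫cos(4x)² dx = 1·π/2 = π/2.
  So ∫_0^π u² dx = π/2.
  (u')² squared terms: (-4)²·∫sin(4x)² dx = 16·π/2 = 8*π.
  So ∫_0^π (u')² dx = 8*π.
||u||_{H^1}^2 = (π/2) + (8*π) = 17*π/2.


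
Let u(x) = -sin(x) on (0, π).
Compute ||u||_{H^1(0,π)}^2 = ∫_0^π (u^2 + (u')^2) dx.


||u||_{H^1(0,π)}^2 = π

u'(x) = -cos(x).
Expand u² and (u')² and integrate term by term on (0, π), using: for integers n ≥ 1, ∫_0^π sin²(nx) dx = ∫_0^π cos²(nx) dx = π/2; for n ≠ n', ∫_0^π sin(nx)sin(n'x) dx = ∫_0^π cos(nx)cos(n'x) dx = 0; and by product-to-sum, ∫_0^π sin(nx)cos(n'x) dx = ½∫_0^π [sin((n+n')x) + sin((n−n')x)] dx, which is 0 when n+n' is even and 2n/(n²−n'²) when n+n' is odd (it need not vanish on (0, π)).
  u² squared terms: (-1)²·∫sin(x)² dx = 1·π/2 = π/2.
  So ∫_0^π u² dx = π/2.
  (u')² squared terms: (-1)²·∫cos(x)² dx = 1·π/2 = π/2.
  So ∫_0^π (u')² dx = π/2.
||u||_{H^1}^2 = (π/2) + (π/2) = π.


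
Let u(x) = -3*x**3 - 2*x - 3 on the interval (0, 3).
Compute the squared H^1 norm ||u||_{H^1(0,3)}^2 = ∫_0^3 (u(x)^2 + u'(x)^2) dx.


||u||_{H^1}^2 = 570441/70

The H^1 norm (squared) on an interval (0, L) is
  ||u||_{H^1}^2 = ∫_0^L u(x)^2 dx + ∫_0^L u'(x)^2 dx.
Compute u'(x) = -9*x**2 - 2.
Then u(x)^2 = 9*x**6 + 12*x**4 + 18*x**3 + 4*x**2 + 12*x + 9 and u'(x)^2 = 81*x**4 + 36*x**2 + 4.
Integrate each monomial from 0 to 3 using ∫_0^3 c·x^n dx = c·3^(n+1)/(n+1):
  ∫_0^3 u(x)^2 dx = ∫_0^3 (9*x^6 + 12*x^4 + 18*x^3 + 4*x^2 + 12*x + 9) dx. Term by term:
    ∫_0^3 9*x^6 dx = 19683/7;  ∫_0^3 12*x^4 dx = 2916/5;  ∫_0^3 18*x^3 dx = 729/2;
    ∫_0^3 4*x^2 dx = 36;  ∫_0^3 12*x dx = 54;  ∫_0^3 9 dx = 27.
  Sum: 19683/7 + 2916/5 + 729/2 + 36 + 54 + 27 = 271359/70.
  ∫_0^3 u'(x)^2 dx = ∫_0^3 (81*x^4 + 36*x^2 + 4) dx. Term by term:
    ∫_0^3 81*x^4 dx = 19683/5;  ∫_0^3 36*x^2 dx = 324;  ∫_0^3 4 dx = 12.
  Sum: 19683/5 + 324 + 12 = 21363/5.
Adding: ||u||_{H^1}^2 = 271359/70 + 21363/5 = 570441/70.


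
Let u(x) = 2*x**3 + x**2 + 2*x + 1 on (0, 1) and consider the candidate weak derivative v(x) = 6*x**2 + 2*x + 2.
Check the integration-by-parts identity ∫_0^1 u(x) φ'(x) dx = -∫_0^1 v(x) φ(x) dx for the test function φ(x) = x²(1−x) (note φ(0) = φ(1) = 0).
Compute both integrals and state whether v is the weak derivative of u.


LHS = -7/15, RHS = -7/15. Yes, v = u' weakly.

u(x) = 2*x**3 + x**2 + 2*x + 1, classical derivative u'(x) = 6*x**2 + 2*x + 2.
φ(x) = x²(1−x), so φ'(x) = x*(2 - 3*x).
Note φ(0) = φ(1) = 0, so the boundary term u·φ vanishes.
LHS = ∫_0^1 u(x) φ'(x) dx = ∫_0^1 (-6*x^5 + x^4 - 4*x^3 + x^2 + 2*x) dx. Term by term:
  ∫_0^1 -6*x^5 dx = -1;  ∫_0^1 x^4 dx = 1/5;  ∫_0^1 -4*x^3 dx = -1;
  ∫_0^1 x^2 dx = 1/3;  ∫_0^1 2*x dx = 1.
Sum: -1 + 1/5 − 1 + 1/3 + 1 = -7/15.
So LHS = -7/15.
∫_0^1 v(x) φ(x) dx = ∫_0^1 (-6*x^5 + 4*x^4 + 2*x^2) dx. Term by term:
  ∫_0^1 -6*x^5 dx = -1;  ∫_0^1 4*x^4 dx = 4/5;  ∫_0^1 2*x^2 dx = 2/3.
Sum: -1 + 4/5 + 2/3 = 7/15.
So RHS = -∫_0^1 v(x) φ(x) dx = -7/15.
LHS = RHS, so the identity holds for this test φ.
Moreover u is smooth here and v(x) = u'(x) = 6*x**2 + 2*x + 2 pointwise, so the identity holds for every test function. Hence v is the weak derivative of u.


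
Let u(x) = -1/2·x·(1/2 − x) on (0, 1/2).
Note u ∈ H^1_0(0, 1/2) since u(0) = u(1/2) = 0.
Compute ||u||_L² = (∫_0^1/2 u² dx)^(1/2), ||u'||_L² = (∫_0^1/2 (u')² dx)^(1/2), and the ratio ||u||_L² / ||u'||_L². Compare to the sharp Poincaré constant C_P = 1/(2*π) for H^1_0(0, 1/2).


||u||_L² / ||u'||_L² = sqrt(10)/20 < C_P = 1/(2*π).

u(x) = -1/2·x·(1/2 − x), so u'(x) = x - 1/4.
u(x) = -1/2·x·(1/2 − x) vanishes at x = 0 and x = 1/2, so u ∈ H^1_0(0, 1/2). Differentiate via the product rule and integrate the resulting polynomials term by term.
  ∫_0^1/2 u² dx = ∫_0^1/2 (x^4/4 - x^3/4 + x^2/16) dx. Term by term:
    ∫_0^1/2 x^4/4 dx = 1/640;  ∫_0^1/2 -x^3/4 dx = -1/256;  ∫_0^1/2 x^2/16 dx = 1/384.
  Sum: 1/640 − 1/256 + 1/384 = 1/3840.
  ∫_0^1/2 (u')² dx = ∫_0^1/2 (x^2 - x/2 + 1/16) dx. Term by term:
    ∫_0^1/2 x^2 dx = 1/24;  ∫_0^1/2 -x/2 dx = -1/16;  ∫_0^1/2 1/16 dx = 1/32.
  Sum: 1/24 − 1/16 + 1/32 = 1/96.
∫_0^1/2 u² dx = 1/3840, so ||u||_L² = sqrt(15)/240.
∫_0^1/2 (u')² dx = 1/96, so ||u'||_L² = sqrt(6)/24.
Ratio ||u||_L² / ||u'||_L² = sqrt(10)/20.
Sharp Poincaré constant on H^1_0(0, 1/2) is C_P = L/π = 1/(2*π), achieved by sin(2*π·x).
A polynomial bump cannot attain the sharp Poincaré constant (only the first sine eigenfunction does), so the ratio is strictly less than C_P, consistent with ||u||_L² ≤ C_P ||u'||_L².


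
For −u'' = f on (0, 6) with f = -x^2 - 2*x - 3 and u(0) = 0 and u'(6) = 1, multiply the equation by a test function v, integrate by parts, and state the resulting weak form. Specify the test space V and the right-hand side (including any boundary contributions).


V = {v ∈ H^1(0, 6) : v(0) = 0} (test functions vanish at x = 0 where u is specified); weak form: ∫_0^6 u'v' dx = ∫_0^6 (-x^2 - 2*x - 3) v dx + v(6) for all v ∈ V.

Multiply both sides by a test function v and integrate from 0 to 6:
  ∫_0^6 −u''(x) v(x) dx = ∫_0^6 f(x) v(x) dx.
Integrate the LHS by parts once:
  ∫_0^6 −u'' v dx = −[u'(x) v(x)]_0^6 + ∫_0^6 u'(x) v'(x) dx.
Thus ∫_0^6 u'(x) v'(x) dx = ∫_0^6 f(x) v(x) dx + [u'(x) v(x)]_0^6.
Choose V so that boundary terms are either known or forced to vanish.
Mixed BC: u(0) = 0 (Dirichlet) and u'(6) = 1 (Neumann). Define V = {v ∈ H^1(0, 6) : v(0) = 0}. Then [u' v]_0^6 = u'(6)·v(6) − u'(0)·0 = v(6).
Weak formulation: find u (satisfying any essential BC) such that ∫_0^6 u'(x) v'(x) dx = ∫_0^6 f v dx + v(6) for all v ∈ V (Dirichlet at 0 absorbed into V; Neumann datum at x = 6 contributes the boundary term).
Substituting f(x) = -x^2 - 2*x - 3, the right-hand side is ∫_0^6 (-x^2 - 2*x - 3) v dx + v(6).


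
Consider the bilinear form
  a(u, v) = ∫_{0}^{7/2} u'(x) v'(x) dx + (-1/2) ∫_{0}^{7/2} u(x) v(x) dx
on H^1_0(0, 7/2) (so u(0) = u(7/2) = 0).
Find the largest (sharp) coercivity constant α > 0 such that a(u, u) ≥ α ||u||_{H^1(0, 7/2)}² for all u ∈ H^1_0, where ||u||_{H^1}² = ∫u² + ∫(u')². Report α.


α = (-49 + 8*π^2)/(2*(4*π^2 + 49))

Coercivity of a(·,·) on H^1_0(0, 7/2) means a(u, u) ≥ α ||u||_{H^1}² for every u ∈ H^1_0.
The interval has length L = 7/2, and Poincaré/coercivity depend only on L. Here a(u, u) = ∫(u')² + (-1/2)·∫u².
Here c = -1/2 < 0 with |c| < (π/L)² = 4*π^2/49, so coercivity still holds. The condition a(u,u) ≥ α||u||_{H^1}² reads (1−α)∫(u')² ≥ (α−c)∫u². Any admissible α is ≤ 1 (rapidly oscillating u have ∫u²/∫(u')² → 0), and α = 1 would force 0 ≥ (1−c)∫u², impossible since c < 1; so 1−α > 0. By the sharp Poincaré inequality on H^1_0 of an interval of length L, ∫(u')² ≥ (π/L)²∫u² with equality for the first sine mode sin(π(x−x₀)/L) (x₀ the left endpoint), so the inequality holds for all u iff (1−α)(π/L)² ≥ α − c, i.e. α ≤ ((π/L)² + c)/((π/L)² + 1) = (1 + c(L/π)²)/(1 + (L/π)²). (Direct route, valid since c ≤ 0: Poincaré gives c∫u² ≥ c(L/π)²∫(u')², so a(u,u) ≥ (1 + c(L/π)²)∫(u')², while ||u||_{H^1}² ≤ (1 + (L/π)²)∫(u')²; dividing yields the same α.) With (π/L)² = 4*π^2/49 and c = -1/2, the largest admissible constant is α = ((π/L)² + c)/((π/L)² + 1).
Simplifying, α = (-49 + 8*π^2)/(2*(4*π^2 + 49)).


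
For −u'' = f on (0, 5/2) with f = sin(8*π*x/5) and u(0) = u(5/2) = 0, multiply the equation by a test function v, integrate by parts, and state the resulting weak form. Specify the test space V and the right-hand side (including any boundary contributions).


V = H^1_0(0, 5/2) (so v(0) = v(5/2) = 0); weak form: ∫_0^5/2 u'v' dx = ∫_0^5/2 (sin(8*π*x/5)) v dx for all v ∈ V.

Multiply both sides by a test function v and integrate from 0 to 5/2:
  ∫_0^5/2 −u''(x) v(x) dx = ∫_0^5/2 f(x) v(x) dx.
Integrate the LHS by parts once:
  ∫_0^5/2 −u'' v dx = −[u'(x) v(x)]_0^5/2 + ∫_0^5/2 u'(x) v'(x) dx.
Thus ∫_0^5/2 u'(x) v'(x) dx = ∫_0^5/2 f(x) v(x) dx + [u'(x) v(x)]_0^5/2.
Choose V so that boundary terms are either known or forced to vanish.
u is Dirichlet: u(0) = u(5/2) = 0. Let V = H^1_0(0, 5/2); then v(0) = v(5/2) = 0, and [u' v]_0^5/2 = 0.
Weak formulation: find u (satisfying any essential BC) such that ∫_0^5/2 u'(x) v'(x) dx = ∫_0^5/2 f v dx for all v ∈ V.
Substituting f(x) = sin(8*π*x/5), the right-hand side is ∫_0^5/2 (sin(8*π*x/5)) v dx.


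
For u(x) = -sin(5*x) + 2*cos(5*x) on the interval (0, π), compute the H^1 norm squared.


||u||_{H^1(0,π)}^2 = 65*π

u'(x) = -10*sin(5*x) - 5*cos(5*x).
Expand u² and (u')² and integrate term by term on (0, π), using: for integers n ≥ 1, ∫_0^π sin²(nx) dx = ∫_0^π cos²(nx) dx = π/2; for n ≠ n', ∫_0^π sin(nx)sin(n'x) dx = ∫_0^π cos(nx)cos(n'x) dx = 0; and by product-to-sum, ∫_0^π sin(nx)cos(n'x) dx = ½∫_0^π [sin((n+n')x) + sin((n−n')x)] dx, which is 0 when n+n' is even and 2n/(n²−n'²) when n+n' is odd (it need not vanish on (0, π)).
  u² squared terms: (-1)²·∫sin(5x)² dx = 1·π/2 = π/2;  (2)²·∫cos(5x)² dx = 4·π/2 = 2*π.
  u² cross terms: 2·(-1)·(2)·∫sin(5x)·cos(5x) dx = -4·(0) = 0.
  So ∫_0^π u² dx = π/2 + 2*π + 0 = 5*π/2.
  (u')² squared terms: (-10)²·∫sin(5x)² dx = 100·π/2 = 50*π;  (-5)²·∫cos(5x)² dx = 25·π/2 = 25*π/2.
  (u')² cross terms: 2·(-10)·(-5)·∫sin(5x)·cos(5x) dx = 100·(0) = 0.
  So ∫_0^π (u')² dx = 50*π + 25*π/2 + 0 = 125*π/2.
||u||_{H^1}^2 = (5*π/2) + (125*π/2) = 65*π.


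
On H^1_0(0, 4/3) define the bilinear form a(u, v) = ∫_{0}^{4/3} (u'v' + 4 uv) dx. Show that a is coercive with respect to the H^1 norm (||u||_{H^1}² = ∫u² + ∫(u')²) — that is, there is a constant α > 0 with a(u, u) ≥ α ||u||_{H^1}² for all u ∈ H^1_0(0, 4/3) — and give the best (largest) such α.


α = 1

Coercivity of a(·,·) on H^1_0(0, 4/3) means a(u, u) ≥ α ||u||_{H^1}² for every u ∈ H^1_0.
The interval has length L = 4/3, and Poincaré/coercivity depend only on L. Here a(u, u) = ∫(u')² + (4)·∫u².
Here c = 4 ≥ 1, so a(u,u) = ∫(u')² + c∫u² ≥ ∫(u')² + ∫u² = ||u||_{H^1}², i.e. α = 1 works. No larger α is possible: a(u,u) ≥ α||u||_{H^1}² means (1−α)∫(u')² ≥ (α−c)∫u², and for the modes u_n = sin(nπ(x−x₀)/L) (x₀ the left endpoint) one has ∫u_n²/∫(u_n')² = (L/(nπ))² → 0, so a(u_n,u_n)/||u_n||_{H^1}² → 1. Hence the optimal constant is α = 1.
Therefore α = 1.


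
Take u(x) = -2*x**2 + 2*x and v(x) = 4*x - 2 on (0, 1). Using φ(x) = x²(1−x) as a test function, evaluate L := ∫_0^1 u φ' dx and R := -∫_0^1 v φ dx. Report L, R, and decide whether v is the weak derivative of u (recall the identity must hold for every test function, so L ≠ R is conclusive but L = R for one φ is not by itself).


LHS = 1/30, RHS = -1/30. No, v is not the weak derivative of u.

u(x) = -2*x**2 + 2*x, classical derivative u'(x) = 2 - 4*x.
φ(x) = x²(1−x), so φ'(x) = x*(2 - 3*x).
Note φ(0) = φ(1) = 0, so the boundary term u·φ vanishes.
LHS = ∫_0^1 u(x) φ'(x) dx = ∫_0^1 (6*x^4 - 10*x^3 + 4*x^2) dx. Term by term:
  ∫_0^1 6*x^4 dx = 6/5;  ∫_0^1 -10*x^3 dx = -5/2;  ∫_0^1 4*x^2 dx = 4/3.
Sum: 6/5 − 5/2 + 4/3 = 1/30.
So LHS = 1/30.
∫_0^1 v(x) φ(x) dx = ∫_0^1 (-4*x^4 + 6*x^3 - 2*x^2) dx. Term by term:
  ∫_0^1 -4*x^4 dx = -4/5;  ∫_0^1 6*x^3 dx = 3/2;  ∫_0^1 -2*x^2 dx = -2/3.
Sum: -4/5 + 3/2 − 2/3 = 1/30.
So RHS = -∫_0^1 v(x) φ(x) dx = -1/30.
LHS − RHS = 1/15 ≠ 0, so the identity fails.
(For a valid weak derivative the identity must hold for EVERY test function, in particular this one. The failure shows v is NOT the weak derivative of u.)
Correct weak derivative would be u'(x) = 2 - 4*x.


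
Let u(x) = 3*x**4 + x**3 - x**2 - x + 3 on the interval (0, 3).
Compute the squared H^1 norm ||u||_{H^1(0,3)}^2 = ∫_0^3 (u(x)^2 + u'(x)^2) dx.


||u||_{H^1}^2 = 10378077/140

The H^1 norm (squared) on an interval (0, L) is
  ||u||_{H^1}^2 = ∫_0^L u(x)^2 dx + ∫_0^L u'(x)^2 dx.
Compute u'(x) = 12*x**3 + 3*x**2 - 2*x - 1.
Then u(x)^2 = 9*x**8 + 6*x**7 - 5*x**6 - 8*x**5 + 17*x**4 + 8*x**3 - 5*x**2 - 6*x + 9 and u'(x)^2 = 144*x**6 + 72*x**5 - 39*x**4 - 36*x**3 - 2*x**2 + 4*x + 1.
Integrate each monomial from 0 to 3 using ∫_0^3 c·x^n dx = c·3^(n+1)/(n+1):
  ∫_0^3 u(x)^2 dx = ∫_0^3 (9*x^8 + 6*x^7 - 5*x^6 - 8*x^5 + 17*x^4 + 8*x^3 - 5*x^2 - 6*x + 9) dx. Term by term:
    ∫_0^3 9*x^8 dx = 19683;  ∫_0^3 6*x^7 dx = 19683/4;  ∫_0^3 -5*x^6 dx = -10935/7;
    ∫_0^3 -8*x^5 dx = -972;  ∫_0^3 17*x^4 dx = 4131/5;  ∫_0^3 8*x^3 dx = 162;
    ∫_0^3 -5*x^2 dx = -45;  ∫_0^3 -6*x dx = -27;  ∫_0^3 9 dx = 27.
  Sum: 19683 + 19683/4 − 10935/7 − 972 + 4131/5 + 162 − 45 − 27 + 27 = 3221793/140.
  ∫_0^3 u'(x)^2 dx = ∫_0^3 (144*x^6 + 72*x^5 - 39*x^4 - 36*x^3 - 2*x^2 + 4*x + 1) dx. Term by term:
    ∫_0^3 144*x^6 dx = 314928/7;  ∫_0^3 72*x^5 dx = 8748;  ∫_0^3 -39*x^4 dx = -9477/5;
    ∫_0^3 -36*x^3 dx = -729;  ∫_0^3 -2*x^2 dx = -18;  ∫_0^3 4*x dx = 18;
    ∫_0^3 1 dx = 3.
  Sum: 314928/7 + 8748 − 9477/5 − 729 − 18 + 18 + 3 = 1789071/35.
Adding: ||u||_{H^1}^2 = 3221793/140 + 1789071/35 = 10378077/140.


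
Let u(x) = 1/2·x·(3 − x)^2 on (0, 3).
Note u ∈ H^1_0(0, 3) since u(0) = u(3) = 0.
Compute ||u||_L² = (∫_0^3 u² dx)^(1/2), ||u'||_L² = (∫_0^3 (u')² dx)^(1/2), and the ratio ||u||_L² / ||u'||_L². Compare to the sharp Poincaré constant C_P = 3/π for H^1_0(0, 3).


||u||_L² / ||u'||_L² = 3*sqrt(14)/14 < C_P = 3/π.

u(x) = 1/2·x·(3 − x)^2, so u'(x) = 3*(x - 3)*(x - 1)/2.
u(x) = 1/2·x·(3 − x)^2 vanishes at x = 0 and x = 3, so u ∈ H^1_0(0, 3). Differentiate via the product rule and integrate the resulting polynomials term by term.
  ∫_0^3 u² dx = ∫_0^3 (x^6/4 - 3*x^5 + 27*x^4/2 - 27*x^3 + 81*x^2/4) dx. Term by term:
    ∫_0^3 x^6/4 dx = 2187/28;  ∫_0^3 -3*x^5 dx = -729/2;  ∫_0^3 27*x^4/2 dx = 6561/10;
    ∫_0^3 -27*x^3 dx = -2187/4;  ∫_0^3 81*x^2/4 dx = 729/4.
  Sum: 2187/28 − 729/2 + 6561/10 − 2187/4 + 729/4 = 729/140.
  ∫_0^3 (u')² dx = ∫_0^3 (9*x^4/4 - 18*x^3 + 99*x^2/2 - 54*x + 81/4) dx. Term by term:
    ∫_0^3 9*x^4/4 dx = 2187/20;  ∫_0^3 -18*x^3 dx = -729/2;  ∫_0^3 99*x^2/2 dx = 891/2;
    ∫_0^3 -54*x dx = -243;  ∫_0^3 81/4 dx = 243/4.
  Sum: 2187/20 − 729/2 + 891/2 − 243 + 243/4 = 81/10.
∫_0^3 u² dx = 729/140, so ||u||_L² = 27*sqrt(35)/70.
∫_0^3 (u')² dx = 81/10, so ||u'||_L² = 9*sqrt(10)/10.
Ratio ||u||_L² / ||u'||_L² = 3*sqrt(14)/14.
Sharp Poincaré constant on H^1_0(0, 3) is C_P = L/π = 3/π, achieved by sin(π/3·x).
A polynomial bump cannot attain the sharp Poincaré constant (only the first sine eigenfunction does), so the ratio is strictly less than C_P, consistent with ||u||_L² ≤ C_P ||u'||_L².


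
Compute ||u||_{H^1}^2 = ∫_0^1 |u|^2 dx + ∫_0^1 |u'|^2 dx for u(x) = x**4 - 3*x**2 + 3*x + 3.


||u||_{H^1}^2 = 9727/630

The H^1 norm (squared) on an interval (0, L) is
  ||u||_{H^1}^2 = ∫_0^L u(x)^2 dx + ∫_0^L u'(x)^2 dx.
Compute u'(x) = 4*x**3 - 6*x + 3.
Then u(x)^2 = x**8 - 6*x**6 + 6*x**5 + 15*x**4 - 18*x**3 - 9*x**2 + 18*x + 9 and u'(x)^2 = 16*x**6 - 48*x**4 + 24*x**3 + 36*x**2 - 36*x + 9.
Integrate each monomial from 0 to 1 using ∫_0^1 c·x^n dx = c·1^(n+1)/(n+1):
  ∫_0^1 u(x)^2 dx = ∫_0^1 (x^8 - 6*x^6 + 6*x^5 + 15*x^4 - 18*x^3 - 9*x^2 + 18*x + 9) dx. Term by term:
    ∫_0^1 x^8 dx = 1/9;  ∫_0^1 -6*x^6 dx = -6/7;  ∫_0^1 6*x^5 dx = 1;
    ∫_0^1 15*x^4 dx = 3;  ∫_0^1 -18*x^3 dx = -9/2;  ∫_0^1 -9*x^2 dx = -3;
    ∫_0^1 18*x dx = 9;  ∫_0^1 9 dx = 9.
  Sum: 1/9 − 6/7 + 1 + 3 − 9/2 − 3 + 9 + 9 = 1733/126.
  ∫_0^1 u'(x)^2 dx = ∫_0^1 (16*x^6 - 48*x^4 + 24*x^3 + 36*x^2 - 36*x + 9) dx. Term by term:
    ∫_0^1 16*x^6 dx = 16/7;  ∫_0^1 -48*x^4 dx = -48/5;  ∫_0^1 24*x^3 dx = 6;
    ∫_0^1 36*x^2 dx = 12;  ∫_0^1 -36*x dx = -18;  ∫_0^1 9 dx = 9.
  Sum: 16/7 − 48/5 + 6 + 12 − 18 + 9 = 59/35.
Adding: ||u||_{H^1}^2 = 1733/126 + 59/35 = 9727/630.


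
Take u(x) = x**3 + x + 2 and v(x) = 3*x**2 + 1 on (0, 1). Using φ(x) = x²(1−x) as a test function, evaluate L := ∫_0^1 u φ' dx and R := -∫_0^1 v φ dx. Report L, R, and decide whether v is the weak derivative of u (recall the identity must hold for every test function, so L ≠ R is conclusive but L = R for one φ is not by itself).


LHS = -11/60, RHS = -11/60. Yes, v = u' weakly.

u(x) = x**3 + x + 2, classical derivative u'(x) = 3*x**2 + 1.
φ(x) = x²(1−x), so φ'(x) = x*(2 - 3*x).
Note φ(0) = φ(1) = 0, so the boundary term u·φ vanishes.
LHS = ∫_0^1 u(x) φ'(x) dx = ∫_0^1 (-3*x^5 + 2*x^4 - 3*x^3 - 4*x^2 + 4*x) dx. Term by term:
  ∫_0^1 -3*x^5 dx = -1/2;  ∫_0^1 2*x^4 dx = 2/5;  ∫_0^1 -3*x^3 dx = -3/4;
  ∫_0^1 -4*x^2 dx = -4/3;  ∫_0^1 4*x dx = 2.
Sum: -1/2 + 2/5 − 3/4 − 4/3 + 2 = -11/60.
So LHS = -11/60.
∫_0^1 v(x) φ(x) dx = ∫_0^1 (-3*x^5 + 3*x^4 - x^3 + x^2) dx. Term by term:
  ∫_0^1 -3*x^5 dx = -1/2;  ∫_0^1 3*x^4 dx = 3/5;  ∫_0^1 -x^3 dx = -1/4;
  ∫_0^1 x^2 dx = 1/3.
Sum: -1/2 + 3/5 − 1/4 + 1/3 = 11/60.
So RHS = -∫_0^1 v(x) φ(x) dx = -11/60.
LHS = RHS, so the identity holds for this test φ.
Moreover u is smooth here and v(x) = u'(x) = 3*x**2 + 1 pointwise, so the identity holds for every test function. Hence v is the weak derivative of u.


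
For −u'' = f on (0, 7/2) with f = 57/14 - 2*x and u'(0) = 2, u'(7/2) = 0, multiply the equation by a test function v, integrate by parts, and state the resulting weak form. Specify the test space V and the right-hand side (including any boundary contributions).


V = H^1(0, 7/2) (v unrestricted at boundary; u is determined up to an additive constant); weak form: ∫_0^7/2 u'v' dx = ∫_0^7/2 (57/14 - 2*x) v dx − 2·v(0) for all v ∈ V.

Multiply both sides by a test function v and integrate from 0 to 7/2:
  ∫_0^7/2 −u''(x) v(x) dx = ∫_0^7/2 f(x) v(x) dx.
Integrate the LHS by parts once:
  ∫_0^7/2 −u'' v dx = −[u'(x) v(x)]_0^7/2 + ∫_0^7/2 u'(x) v'(x) dx.
Thus ∫_0^7/2 u'(x) v'(x) dx = ∫_0^7/2 f(x) v(x) dx + [u'(x) v(x)]_0^7/2.
Choose V so that boundary terms are either known or forced to vanish.
u has inhomogeneous Neumann u'(0) = 2, u'(7/2) = 0. [u' v]_0^7/2 = (0)·v(7/2) − (2)·v(0) = − 2·v(0). Take V = H^1(0, 7/2); boundary term becomes part of RHS.
Weak formulation: find u (satisfying any essential BC) such that ∫_0^7/2 u'(x) v'(x) dx = ∫_0^7/2 f v dx − 2·v(0) for all v ∈ V (Neumann data are natural BCs: they enter the RHS as boundary terms).
Substituting f(x) = 57/14 - 2*x, the right-hand side is ∫_0^7/2 (57/14 - 2*x) v dx − 2·v(0).
Compatibility check (pure Neumann): taking v ≡ 1 ∈ V gives 0 = ∫_0^7/2 f dx + (0) − (2), i.e. ∫_0^7/2 f dx must equal u'(0) − u'(7/2) = 2. Indeed ∫_0^7/2 (57/14 - 2*x) dx = 2, so the data are compatible. The solution is then unique only up to an additive constant (fix it e.g. by requiring ∫_0^7/2 u dx = 0).


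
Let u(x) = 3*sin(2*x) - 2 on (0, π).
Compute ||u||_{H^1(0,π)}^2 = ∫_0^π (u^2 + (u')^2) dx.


||u||_{H^1(0,π)}^2 = 53*π/2

u'(x) = 6*cos(2*x).
Expand u² and (u')² and integrate term by term on (0, π), using: for integers n ≥ 1, ∫_0^π sin²(nx) dx = ∫_0^π cos²(nx) dx = π/2; for n ≠ n', ∫_0^π sin(nx)sin(n'x) dx = ∫_0^π cos(nx)cos(n'x) dx = 0; and by product-to-sum, ∫_0^π sin(nx)cos(n'x) dx = ½∫_0^π [sin((n+n')x) + sin((n−n')x)] dx, which is 0 when n+n' is even and 2n/(n²−n'²) when n+n' is odd (it need not vanish on (0, π)). For the constant mode: ∫_0^π 1 dx = π, ∫_0^π cos(nx) dx = 0, ∫_0^π sin(nx) dx = (1−(−1)^n)/n.
  u² squared terms: (-2)²·∫1 dx = 4·π = 4*π;  (3)²·∫sin(2x)² dx = 9·π/2 = 9*π/2.
  u² cross terms: 2·(-2)·(3)·∫1·sin(2x) dx = -12·(0) = 0.
  So ∫_0^π u² dx = 4*π + 9*π/2 + 0 = 17*π/2.
  (u')² squared terms: (6)²·∫cos(2x)² dx = 36·π/2 = 18*π.
  So ∫_0^π (u')² dx = 18*π.
||u||_{H^1}^2 = (17*π/2) + (18*π) = 53*π/2.


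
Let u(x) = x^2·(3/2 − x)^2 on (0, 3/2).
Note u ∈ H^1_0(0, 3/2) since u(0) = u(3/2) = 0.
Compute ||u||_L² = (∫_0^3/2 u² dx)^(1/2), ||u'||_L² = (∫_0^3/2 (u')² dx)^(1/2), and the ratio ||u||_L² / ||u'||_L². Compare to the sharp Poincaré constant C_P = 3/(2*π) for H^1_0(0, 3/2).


||u||_L² / ||u'||_L² = sqrt(3)/4 < C_P = 3/(2*π).

u(x) = x^2·(3/2 − x)^2, so u'(x) = x*(2*x - 3)*(4*x - 3)/2.
u(x) = x^2·(3/2 − x)^2 vanishes at x = 0 and x = 3/2, so u ∈ H^1_0(0, 3/2). Differentiate via the product rule and integrate the resulting polynomials term by term.
  ∫_0^3/2 u² dx = ∫_0^3/2 (x^8 - 6*x^7 + 27*x^6/2 - 27*x^5/2 + 81*x^4/16) dx. Term by term:
    ∫_0^3/2 x^8 dx = 2187/512;  ∫_0^3/2 -6*x^7 dx = -19683/1024;  ∫_0^3/2 27*x^6/2 dx = 59049/1792;
    ∫_0^3/2 -27*x^5/2 dx = -6561/256;  ∫_0^3/2 81*x^4/16 dx = 19683/2560.
  Sum: 2187/512 − 19683/1024 + 59049/1792 − 6561/256 + 19683/2560 = 2187/35840.
  ∫_0^3/2 (u')² dx = ∫_0^3/2 (16*x^6 - 72*x^5 + 117*x^4 - 81*x^3 + 81*x^2/4) dx. Term by term:
    ∫_0^3/2 16*x^6 dx = 2187/56;  ∫_0^3/2 -72*x^5 dx = -2187/16;  ∫_0^3/2 117*x^4 dx = 28431/160;
    ∫_0^3/2 -81*x^3 dx = -6561/64;  ∫_0^3/2 81*x^2/4 dx = 729/32.
  Sum: 2187/56 − 2187/16 + 28431/160 − 6561/64 + 729/32 = 729/2240.
∫_0^3/2 u² dx = 2187/35840, so ||u||_L² = 27*sqrt(105)/1120.
∫_0^3/2 (u')² dx = 729/2240, so ||u'||_L² = 27*sqrt(35)/280.
Ratio ||u||_L² / ||u'||_L² = sqrt(3)/4.
Sharp Poincaré constant on H^1_0(0, 3/2) is C_P = L/π = 3/(2*π), achieved by sin(2*π/3·x).
A polynomial bump cannot attain the sharp Poincaré constant (only the first sine eigenfunction does), so the ratio is strictly less than C_P, consistent with ||u||_L² ≤ C_P ||u'||_L².


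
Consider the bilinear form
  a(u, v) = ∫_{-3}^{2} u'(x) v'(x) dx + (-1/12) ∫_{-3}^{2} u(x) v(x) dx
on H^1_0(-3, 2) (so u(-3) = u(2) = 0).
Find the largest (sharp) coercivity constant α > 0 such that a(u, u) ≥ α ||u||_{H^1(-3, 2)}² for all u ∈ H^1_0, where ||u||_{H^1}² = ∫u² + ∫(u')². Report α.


α = (-25/12 + π^2)/(π^2 + 25)

Coercivity of a(·,·) on H^1_0(-3, 2) means a(u, u) ≥ α ||u||_{H^1}² for every u ∈ H^1_0.
The interval has length L = 5, and Poincaré/coercivity depend only on L. Here a(u, u) = ∫(u')² + (-1/12)·∫u².
Here c = -1/12 < 0 with |c| < (π/L)² = π^2/25, so coercivity still holds. The condition a(u,u) ≥ α||u||_{H^1}² reads (1−α)∫(u')² ≥ (α−c)∫u². Any admissible α is ≤ 1 (rapidly oscillating u have ∫u²/∫(u')² → 0), and α = 1 would force 0 ≥ (1−c)∫u², impossible since c < 1; so 1−α > 0. By the sharp Poincaré inequality on H^1_0 of an interval of length L, ∫(u')² ≥ (π/L)²∫u² with equality for the first sine mode sin(π(x−x₀)/L) (x₀ the left endpoint), so the inequality holds for all u iff (1−α)(π/L)² ≥ α − c, i.e. α ≤ ((π/L)² + c)/((π/L)² + 1) = (1 + c(L/π)²)/(1 + (L/π)²). (Direct route, valid since c ≤ 0: Poincaré gives c∫u² ≥ c(L/π)²∫(u')², so a(u,u) ≥ (1 + c(L/π)²)∫(u')², while ||u||_{H^1}² ≤ (1 + (L/π)²)∫(u')²; dividing yields the same α.) With (π/L)² = π^2/25 and c = -1/12, the largest admissible constant is α = ((π/L)² + c)/((π/L)² + 1).
Simplifying, α = (-25/12 + π^2)/(π^2 + 25).


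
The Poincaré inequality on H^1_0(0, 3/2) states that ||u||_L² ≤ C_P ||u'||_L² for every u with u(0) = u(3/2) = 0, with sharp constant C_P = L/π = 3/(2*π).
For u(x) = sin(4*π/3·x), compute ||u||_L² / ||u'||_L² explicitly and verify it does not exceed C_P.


||u||_L² / ||u'||_L² = 3/(4*π) < C_P = 3/(2*π).

u(x) = sin(4*π/3·x), so u'(x) = 4*π*cos(4*π*x/3)/3.
Writing u(x) = A·sin(kπx/L) with A = 1 and k = 2, use ∫_0^L sin²(kπx/L) dx = L/2 and ∫_0^L cos²(kπx/L) dx = L/2.
u² = 1·sin²(4*π/3·x) and (u')² = 16*π^2/9·cos²(4*π/3·x), and each of sin², cos² integrates to L/2 = 3/4 over (0, 3/2).
∫_0^3/2 u² dx = 3/4, so ||u||_L² = sqrt(3)/2.
∫_0^3/2 (u')² dx = 4*π^2/3, so ||u'||_L² = 2*sqrt(3)*π/3.
Ratio ||u||_L² / ||u'||_L² = 3/(4*π).
Sharp Poincaré constant on H^1_0(0, 3/2) is C_P = L/π = 3/(2*π), achieved by sin(2*π/3·x).
This is the k = 2 harmonic; the ratio L/(kπ) is strictly less than C_P = L/π, consistent with the sharp inequality ||u||_L² ≤ C_P ||u'||_L².


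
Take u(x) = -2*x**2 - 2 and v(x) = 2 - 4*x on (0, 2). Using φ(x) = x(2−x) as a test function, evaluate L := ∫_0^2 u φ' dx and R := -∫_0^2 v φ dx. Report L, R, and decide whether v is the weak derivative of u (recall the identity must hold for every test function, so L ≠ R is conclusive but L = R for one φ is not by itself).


LHS = 16/3, RHS = 8/3. No, v is not the weak derivative of u.

u(x) = -2*x**2 - 2, classical derivative u'(x) = -4*x.
φ(x) = x(2−x), so φ'(x) = 2 - 2*x.
Note φ(0) = φ(2) = 0, so the boundary term u·φ vanishes.
LHS = ∫_0^2 u(x) φ'(x) dx = ∫_0^2 (4*x^3 - 4*x^2 + 4*x - 4) dx. Term by term:
  ∫_0^2 4*x^3 dx = 16;  ∫_0^2 -4*x^2 dx = -32/3;  ∫_0^2 4*x dx = 8;
  ∫_0^2 -4 dx = -8.
Sum: 16 − 32/3 + 8 − 8 = 16/3.
So LHS = 16/3.
∫_0^2 v(x) φ(x) dx = ∫_0^2 (4*x^3 - 10*x^2 + 4*x) dx. Term by term:
  ∫_0^2 4*x^3 dx = 16;  ∫_0^2 -10*x^2 dx = -80/3;  ∫_0^2 4*x dx = 8.
Sum: 16 − 80/3 + 8 = -8/3.
So RHS = -∫_0^2 v(x) φ(x) dx = 8/3.
LHS − RHS = 8/3 ≠ 0, so the identity fails.
(For a valid weak derivative the identity must hold for EVERY test function, in particular this one. The failure shows v is NOT the weak derivative of u.)
Correct weak derivative would be u'(x) = -4*x.


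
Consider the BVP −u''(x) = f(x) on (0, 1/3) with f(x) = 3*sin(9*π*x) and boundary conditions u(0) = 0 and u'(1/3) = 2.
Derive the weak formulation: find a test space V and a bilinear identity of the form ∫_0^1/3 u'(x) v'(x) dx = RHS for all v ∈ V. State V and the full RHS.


V = {v ∈ H^1(0, 1/3) : v(0) = 0} (test functions vanish at x = 0 where u is specified); weak form: ∫_0^1/3 u'v' dx = ∫_0^1/3 (3*sin(9*π*x)) v dx + 2·v(1/3) for all v ∈ V.

Multiply both sides by a test function v and integrate from 0 to 1/3:
  ∫_0^1/3 −u''(x) v(x) dx = ∫_0^1/3 f(x) v(x) dx.
Integrate the LHS by parts once:
  ∫_0^1/3 −u'' v dx = −[u'(x) v(x)]_0^1/3 + ∫_0^1/3 u'(x) v'(x) dx.
Thus ∫_0^1/3 u'(x) v'(x) dx = ∫_0^1/3 f(x) v(x) dx + [u'(x) v(x)]_0^1/3.
Choose V so that boundary terms are either known or forced to vanish.
Mixed BC: u(0) = 0 (Dirichlet) and u'(1/3) = 2 (Neumann). Define V = {v ∈ H^1(0, 1/3) : v(0) = 0}. Then [u' v]_0^1/3 = u'(1/3)·v(1/3) − u'(0)·0 = 2·v(1/3).
Weak formulation: find u (satisfying any essential BC) such that ∫_0^1/3 u'(x) v'(x) dx = ∫_0^1/3 f v dx + 2·v(1/3) for all v ∈ V (Dirichlet at 0 absorbed into V; Neumann datum at x = 1/3 contributes the boundary term).
Substituting f(x) = 3*sin(9*π*x), the right-hand side is ∫_0^1/3 (3*sin(9*π*x)) v dx + 2·v(1/3).


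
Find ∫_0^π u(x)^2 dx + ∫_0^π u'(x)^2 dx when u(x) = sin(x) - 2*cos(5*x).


||u||_{H^1(0,π)}^2 = 53*π

u'(x) = 10*sin(5*x) + cos(x).
Expand u² and (u')² and integrate term by term on (0, π), using: for integers n ≥ 1, ∫_0^π sin²(nx) dx = ∫_0^π cos²(nx) dx = π/2; for n ≠ n', ∫_0^π sin(nx)sin(n'x) dx = ∫_0^π cos(nx)cos(n'x) dx = 0; and by product-to-sum, ∫_0^π sin(nx)cos(n'x) dx = ½∫_0^π [sin((n+n')x) + sin((n−n')x)] dx, which is 0 when n+n' is even and 2n/(n²−n'²) when n+n' is odd (it need not vanish on (0, π)).
  u² squared terms: (-2)²·∫cos(5x)² dx = 4·π/2 = 2*π;  (1)²·∫sin(x)² dx = 1·π/2 = π/2.
  u² cross terms: 2·(-2)·(1)·∫cos(5x)·sin(x) dx = -4·(0) = 0.
  So ∫_0^π u² dx = 2*π + π/2 + 0 = 5*π/2.
  (u')² squared terms: (10)²·∫sin(5x)² dx = 100·π/2 = 50*π;  (1)²·∫cos(x)² dx = 1·π/2 = π/2.
  (u')² cross terms: 2·(10)·(1)·∫sin(5x)·cos(x) dx = 20·(0) = 0.
  So ∫_0^π (u')² dx = 50*π + π/2 + 0 = 101*π/2.
||u||_{H^1}^2 = (5*π/2) + (101*π/2) = 53*π.
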